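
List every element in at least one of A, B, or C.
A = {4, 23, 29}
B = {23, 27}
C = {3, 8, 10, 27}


A ∪ B = {4, 23, 27, 29}
(A ∪ B) ∪ C = {3, 4, 8, 10, 23, 27, 29}

A ∪ B ∪ C = {3, 4, 8, 10, 23, 27, 29}


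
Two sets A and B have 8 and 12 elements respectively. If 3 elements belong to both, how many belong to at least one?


|A ∪ B| = |A| + |B| - |A ∩ B|
= 8 + 12 - 3
= 17

|A ∪ B| = 17


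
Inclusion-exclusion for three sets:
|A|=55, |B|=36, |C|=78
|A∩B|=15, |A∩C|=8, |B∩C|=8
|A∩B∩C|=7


|A∪B∪C| = |A|+|B|+|C| - |A∩B|-|A∩C|-|B∩C| + |A∩B∩C|
= 55+36+78 - 15-8-8 + 7
= 169 - 31 + 7
= 145

|A ∪ B ∪ C| = 145


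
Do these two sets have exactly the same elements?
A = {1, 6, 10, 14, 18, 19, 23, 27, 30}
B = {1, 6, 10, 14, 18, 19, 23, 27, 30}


Two sets are equal iff they have exactly the same elements.
A = {1, 6, 10, 14, 18, 19, 23, 27, 30}
B = {1, 6, 10, 14, 18, 19, 23, 27, 30}
Same elements → A = B

Yes, A = B


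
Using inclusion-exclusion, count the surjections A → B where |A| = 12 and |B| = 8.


n = |A| = 12, k = |B| = 8. Surjections via inclusion-exclusion:
S(n,k) = Σ(-1)^i × C(k,i) × (k-i)^n, i=0 to k
i=0: (-1)^0×C(8,0)×8^12 = 68719476736
i=1: (-1)^1×C(8,1)×7^12 = -110730297608
i=2: (-1)^2×C(8,2)×6^12 = 60949905408
i=3: (-1)^3×C(8,3)×5^12 = -13671875000
i=4: (-1)^4×C(8,4)×4^12 = 1174405120
i=5: (-1)^5×C(8,5)×3^12 = -29760696
i=6: (-1)^6×C(8,6)×2^12 = 114688
i=7: (-1)^7×C(8,7)×1^12 = -8
i=8: (-1)^8×C(8,8)×0^12 = 0
Total = 6411968640

Number of surjections = 6411968640


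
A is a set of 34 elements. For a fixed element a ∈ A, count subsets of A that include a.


Subsets of A containing a correspond to subsets of A \ {a}, which has 33 elements.
Count = 2^(n-1) = 2^33
= 8589934592

Number of subsets containing a = 8589934592


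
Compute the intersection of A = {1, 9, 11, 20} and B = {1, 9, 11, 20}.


A ∩ B = elements in both A and B
A = {1, 9, 11, 20}
B = {1, 9, 11, 20}
A ∩ B = {1, 9, 11, 20}

A ∩ B = {1, 9, 11, 20}


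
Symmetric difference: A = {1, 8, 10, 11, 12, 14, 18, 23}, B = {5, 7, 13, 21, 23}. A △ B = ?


A △ B = (A \ B) ∪ (B \ A) = elements in exactly one of A or B
A \ B = {1, 8, 10, 11, 12, 14, 18}
B \ A = {5, 7, 13, 21}
A △ B = {1, 5, 7, 8, 10, 11, 12, 13, 14, 18, 21}

A △ B = {1, 5, 7, 8, 10, 11, 12, 13, 14, 18, 21}


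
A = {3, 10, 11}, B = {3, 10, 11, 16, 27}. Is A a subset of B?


A ⊆ B means every element of A is in B.
All elements of A are in B.
So A ⊆ B.

Yes, A ⊆ B


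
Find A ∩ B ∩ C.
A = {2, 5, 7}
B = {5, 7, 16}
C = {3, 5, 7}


A ∩ B = {5, 7}
(A ∩ B) ∩ C = {5, 7}

A ∩ B ∩ C = {5, 7}


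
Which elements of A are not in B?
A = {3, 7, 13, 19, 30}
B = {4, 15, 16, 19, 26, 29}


A \ B = elements in A but not in B
A = {3, 7, 13, 19, 30}
B = {4, 15, 16, 19, 26, 29}
Remove from A any elements in B
A \ B = {3, 7, 13, 30}

A \ B = {3, 7, 13, 30}


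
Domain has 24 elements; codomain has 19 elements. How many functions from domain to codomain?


Each of |A| = 24 inputs maps to any of |B| = 19 outputs.
# functions = |B|^|A| = 19^24
= 4898762930960846817716295277921

Number of functions = 4898762930960846817716295277921


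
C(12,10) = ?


C(n,k) = n! / (k!(n-k)!)
C(12,10) = 12! / (10!2!)
= 66

C(12,10) = 66


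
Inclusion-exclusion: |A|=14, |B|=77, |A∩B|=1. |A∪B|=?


|A ∪ B| = |A| + |B| - |A ∩ B|
= 14 + 77 - 1
= 90

|A ∪ B| = 90


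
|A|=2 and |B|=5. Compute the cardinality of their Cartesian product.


|A × B| = |A| × |B|
= 2 × 5
= 10

|A × B| = 10


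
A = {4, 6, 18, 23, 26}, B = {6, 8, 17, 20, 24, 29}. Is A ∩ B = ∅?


Disjoint means A ∩ B = ∅.
A ∩ B = {6}
A ∩ B ≠ ∅, so A and B are NOT disjoint.

No, A and B are not disjoint (A ∩ B = {6})


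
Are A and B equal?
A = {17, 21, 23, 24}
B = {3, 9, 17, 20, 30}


Two sets are equal iff they have exactly the same elements.
A = {17, 21, 23, 24}
B = {3, 9, 17, 20, 30}
Differences: {3, 9, 20, 21, 23, 24, 30}
A ≠ B

No, A ≠ B


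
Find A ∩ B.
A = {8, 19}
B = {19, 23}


A ∩ B = elements in both A and B
A = {8, 19}
B = {19, 23}
A ∩ B = {19}

A ∩ B = {19}


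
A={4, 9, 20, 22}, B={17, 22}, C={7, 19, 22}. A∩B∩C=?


A ∩ B = {22}
(A ∩ B) ∩ C = {22}

A ∩ B ∩ C = {22}


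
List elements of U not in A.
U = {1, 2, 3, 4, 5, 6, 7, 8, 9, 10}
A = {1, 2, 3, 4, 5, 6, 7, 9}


Aᶜ = U \ A = elements in U but not in A
U = {1, 2, 3, 4, 5, 6, 7, 8, 9, 10}
A = {1, 2, 3, 4, 5, 6, 7, 9}
Aᶜ = {8, 10}

Aᶜ = {8, 10}


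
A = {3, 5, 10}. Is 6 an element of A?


A = {3, 5, 10}
Checking if 6 is in A
6 is not in A → False

6 ∉ A


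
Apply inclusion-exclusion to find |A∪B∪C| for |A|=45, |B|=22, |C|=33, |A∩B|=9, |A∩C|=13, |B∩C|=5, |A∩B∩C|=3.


|A∪B∪C| = |A|+|B|+|C| - |A∩B|-|A∩C|-|B∩C| + |A∩B∩C|
= 45+22+33 - 9-13-5 + 3
= 100 - 27 + 3
= 76

|A ∪ B ∪ C| = 76


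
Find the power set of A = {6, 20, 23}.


|A| = 3, so |P(A)| = 2^3 = 8
Enumerate subsets by cardinality (0 to 3):
∅, {6}, {20}, {23}, {6, 20}, {6, 23}, {20, 23}, {6, 20, 23}

P(A) has 8 subsets: ∅, {6}, {20}, {23}, {6, 20}, {6, 23}, {20, 23}, {6, 20, 23}


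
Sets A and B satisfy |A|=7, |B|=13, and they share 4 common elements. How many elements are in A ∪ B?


|A ∪ B| = |A| + |B| - |A ∩ B|
= 7 + 13 - 4
= 16

|A ∪ B| = 16


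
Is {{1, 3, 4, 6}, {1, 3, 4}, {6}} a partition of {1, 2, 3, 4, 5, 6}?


A partition requires: (1) non-empty parts, (2) pairwise disjoint, (3) union = U
Parts: {1, 3, 4, 6}, {1, 3, 4}, {6}
Union of parts: {1, 3, 4, 6}
U = {1, 2, 3, 4, 5, 6}
All non-empty? True
Pairwise disjoint? False
Covers U? False

No, not a valid partition


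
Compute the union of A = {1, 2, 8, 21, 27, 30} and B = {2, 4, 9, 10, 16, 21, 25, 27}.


A ∪ B = all elements in A or B (or both)
A = {1, 2, 8, 21, 27, 30}
B = {2, 4, 9, 10, 16, 21, 25, 27}
A ∪ B = {1, 2, 4, 8, 9, 10, 16, 21, 25, 27, 30}

A ∪ B = {1, 2, 4, 8, 9, 10, 16, 21, 25, 27, 30}


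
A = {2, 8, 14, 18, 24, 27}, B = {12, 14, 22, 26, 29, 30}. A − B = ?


A \ B = elements in A but not in B
A = {2, 8, 14, 18, 24, 27}
B = {12, 14, 22, 26, 29, 30}
Remove from A any elements in B
A \ B = {2, 8, 18, 24, 27}

A \ B = {2, 8, 18, 24, 27}


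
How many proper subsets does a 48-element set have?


Total subsets = 2^n = 2^48 = 281474976710656
Proper subsets exclude the set itself: 2^n - 1
= 281474976710656 - 1
= 281474976710655

Number of proper subsets = 281474976710655


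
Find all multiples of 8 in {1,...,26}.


Checking each candidate:
Condition: multiples of 8 in {1,...,26}
Result = {8, 16, 24}

{8, 16, 24}


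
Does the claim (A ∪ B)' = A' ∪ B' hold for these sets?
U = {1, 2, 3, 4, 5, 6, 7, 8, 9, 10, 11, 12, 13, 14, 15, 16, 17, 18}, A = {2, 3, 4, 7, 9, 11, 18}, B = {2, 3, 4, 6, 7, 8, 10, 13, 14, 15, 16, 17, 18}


LHS: A ∪ B = {2, 3, 4, 6, 7, 8, 9, 10, 11, 13, 14, 15, 16, 17, 18}
(A ∪ B)' = U \ (A ∪ B) = {1, 5, 12}
A' = {1, 5, 6, 8, 10, 12, 13, 14, 15, 16, 17}, B' = {1, 5, 9, 11, 12}
Claimed RHS: A' ∪ B' = {1, 5, 6, 8, 9, 10, 11, 12, 13, 14, 15, 16, 17}
Identity is INVALID: LHS = {1, 5, 12} but the RHS claimed here equals {1, 5, 6, 8, 9, 10, 11, 12, 13, 14, 15, 16, 17}. The correct form is (A ∪ B)' = A' ∩ B'.

Identity is invalid: (A ∪ B)' = {1, 5, 12} but A' ∪ B' = {1, 5, 6, 8, 9, 10, 11, 12, 13, 14, 15, 16, 17}. The correct De Morgan law is (A ∪ B)' = A' ∩ B'.


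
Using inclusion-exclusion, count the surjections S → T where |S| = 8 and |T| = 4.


n = |S| = 8, k = |T| = 4. Surjections via inclusion-exclusion:
S(n,k) = Σ(-1)^i × C(k,i) × (k-i)^n, i=0 to k
i=0: (-1)^0×C(4,0)×4^8 = 65536
i=1: (-1)^1×C(4,1)×3^8 = -26244
i=2: (-1)^2×C(4,2)×2^8 = 1536
i=3: (-1)^3×C(4,3)×1^8 = -4
i=4: (-1)^4×C(4,4)×0^8 = 0
Total = 40824

Number of surjections = 40824


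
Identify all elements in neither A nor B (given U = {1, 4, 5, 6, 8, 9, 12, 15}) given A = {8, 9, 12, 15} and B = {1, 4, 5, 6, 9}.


A = {8, 9, 12, 15}
B = {1, 4, 5, 6, 9}
Region: in neither A nor B (given U = {1, 4, 5, 6, 8, 9, 12, 15})
Elements: ∅

Elements in neither A nor B (given U = {1, 4, 5, 6, 8, 9, 12, 15}): ∅


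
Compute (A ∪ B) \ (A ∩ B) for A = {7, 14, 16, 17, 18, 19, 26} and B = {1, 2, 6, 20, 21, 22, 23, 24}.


A △ B = (A \ B) ∪ (B \ A) = elements in exactly one of A or B
A \ B = {7, 14, 16, 17, 18, 19, 26}
B \ A = {1, 2, 6, 20, 21, 22, 23, 24}
A △ B = {1, 2, 6, 7, 14, 16, 17, 18, 19, 20, 21, 22, 23, 24, 26}

A △ B = {1, 2, 6, 7, 14, 16, 17, 18, 19, 20, 21, 22, 23, 24, 26}


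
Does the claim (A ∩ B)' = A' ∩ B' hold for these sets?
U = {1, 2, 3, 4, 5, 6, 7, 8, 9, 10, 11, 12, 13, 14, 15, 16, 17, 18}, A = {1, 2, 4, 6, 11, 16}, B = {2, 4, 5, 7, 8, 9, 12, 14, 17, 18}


LHS: A ∩ B = {2, 4}
(A ∩ B)' = U \ (A ∩ B) = {1, 3, 5, 6, 7, 8, 9, 10, 11, 12, 13, 14, 15, 16, 17, 18}
A' = {3, 5, 7, 8, 9, 10, 12, 13, 14, 15, 17, 18}, B' = {1, 3, 6, 10, 11, 13, 15, 16}
Claimed RHS: A' ∩ B' = {3, 10, 13, 15}
Identity is INVALID: LHS = {1, 3, 5, 6, 7, 8, 9, 10, 11, 12, 13, 14, 15, 16, 17, 18} but the RHS claimed here equals {3, 10, 13, 15}. The correct form is (A ∩ B)' = A' ∪ B'.

Identity is invalid: (A ∩ B)' = {1, 3, 5, 6, 7, 8, 9, 10, 11, 12, 13, 14, 15, 16, 17, 18} but A' ∩ B' = {3, 10, 13, 15}. The correct De Morgan law is (A ∩ B)' = A' ∪ B'.


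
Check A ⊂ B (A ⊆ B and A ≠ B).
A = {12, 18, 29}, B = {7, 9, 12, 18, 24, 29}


A ⊂ B requires: A ⊆ B AND A ≠ B.
A ⊆ B? Yes
A = B? No
A ⊂ B: Yes (A is a proper subset of B)

Yes, A ⊂ B


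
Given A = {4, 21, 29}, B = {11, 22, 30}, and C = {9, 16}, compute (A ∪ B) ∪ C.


A ∪ B = {4, 11, 21, 22, 29, 30}
(A ∪ B) ∪ C = {4, 9, 11, 16, 21, 22, 29, 30}

A ∪ B ∪ C = {4, 9, 11, 16, 21, 22, 29, 30}


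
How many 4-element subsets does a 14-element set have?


C(n,k) = n! / (k!(n-k)!)
C(14,4) = 14! / (4!10!)
= 1001

C(14,4) = 1001


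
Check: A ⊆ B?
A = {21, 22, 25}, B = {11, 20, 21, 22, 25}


A ⊆ B means every element of A is in B.
All elements of A are in B.
So A ⊆ B.

Yes, A ⊆ B


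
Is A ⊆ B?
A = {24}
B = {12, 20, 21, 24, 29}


A ⊆ B means every element of A is in B.
All elements of A are in B.
So A ⊆ B.

Yes, A ⊆ B


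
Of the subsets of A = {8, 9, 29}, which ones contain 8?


A subset of A contains 8 iff the remaining 2 elements form any subset of A \ {8}.
Count: 2^(n-1) = 2^2 = 4
Subsets containing 8: {8}, {8, 9}, {8, 29}, {8, 9, 29}

Subsets containing 8 (4 total): {8}, {8, 9}, {8, 29}, {8, 9, 29}


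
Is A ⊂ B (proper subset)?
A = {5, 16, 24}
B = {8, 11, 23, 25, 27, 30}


A ⊂ B requires: A ⊆ B AND A ≠ B.
A ⊆ B? No
A ⊄ B, so A is not a proper subset.

No, A is not a proper subset of B


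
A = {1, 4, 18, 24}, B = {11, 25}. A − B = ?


A \ B = elements in A but not in B
A = {1, 4, 18, 24}
B = {11, 25}
Remove from A any elements in B
A \ B = {1, 4, 18, 24}

A \ B = {1, 4, 18, 24}


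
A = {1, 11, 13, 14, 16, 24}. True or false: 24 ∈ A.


A = {1, 11, 13, 14, 16, 24}
Checking if 24 is in A
24 is in A → True

24 ∈ A


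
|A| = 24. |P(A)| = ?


Number of subsets = 2^n
= 2^24
= 16777216

|P(A)| = 16777216


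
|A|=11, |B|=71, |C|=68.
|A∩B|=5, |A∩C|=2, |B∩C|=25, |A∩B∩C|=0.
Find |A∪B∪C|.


|A∪B∪C| = |A|+|B|+|C| - |A∩B|-|A∩C|-|B∩C| + |A∩B∩C|
= 11+71+68 - 5-2-25 + 0
= 150 - 32 + 0
= 118

|A ∪ B ∪ C| = 118


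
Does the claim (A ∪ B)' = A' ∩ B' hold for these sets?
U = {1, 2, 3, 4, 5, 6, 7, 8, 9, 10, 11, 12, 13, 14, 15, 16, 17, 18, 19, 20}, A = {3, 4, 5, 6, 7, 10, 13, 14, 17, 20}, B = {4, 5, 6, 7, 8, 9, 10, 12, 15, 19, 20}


LHS: A ∪ B = {3, 4, 5, 6, 7, 8, 9, 10, 12, 13, 14, 15, 17, 19, 20}
(A ∪ B)' = U \ (A ∪ B) = {1, 2, 11, 16, 18}
A' = {1, 2, 8, 9, 11, 12, 15, 16, 18, 19}, B' = {1, 2, 3, 11, 13, 14, 16, 17, 18}
Claimed RHS: A' ∩ B' = {1, 2, 11, 16, 18}
Identity is VALID: LHS = RHS = {1, 2, 11, 16, 18} ✓

Identity is valid. (A ∪ B)' = A' ∩ B' = {1, 2, 11, 16, 18}


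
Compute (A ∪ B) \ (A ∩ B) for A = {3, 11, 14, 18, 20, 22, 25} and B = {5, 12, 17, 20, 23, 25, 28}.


A △ B = (A \ B) ∪ (B \ A) = elements in exactly one of A or B
A \ B = {3, 11, 14, 18, 22}
B \ A = {5, 12, 17, 23, 28}
A △ B = {3, 5, 11, 12, 14, 17, 18, 22, 23, 28}

A △ B = {3, 5, 11, 12, 14, 17, 18, 22, 23, 28}


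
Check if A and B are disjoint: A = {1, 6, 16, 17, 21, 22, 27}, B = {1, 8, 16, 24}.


Disjoint means A ∩ B = ∅.
A ∩ B = {1, 16}
A ∩ B ≠ ∅, so A and B are NOT disjoint.

No, A and B are not disjoint (A ∩ B = {1, 16})


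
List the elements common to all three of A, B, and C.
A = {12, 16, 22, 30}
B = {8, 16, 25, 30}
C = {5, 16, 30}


A ∩ B = {16, 30}
(A ∩ B) ∩ C = {16, 30}

A ∩ B ∩ C = {16, 30}


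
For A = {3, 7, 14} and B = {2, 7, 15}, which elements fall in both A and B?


A = {3, 7, 14}
B = {2, 7, 15}
Region: in both A and B
Elements: {7}

Elements in both A and B: {7}


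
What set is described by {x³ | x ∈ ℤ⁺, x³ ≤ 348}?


Checking each candidate:
Condition: positive perfect cubes ≤ 348
Result = {1, 8, 27, 64, 125, 216, 343}

{1, 8, 27, 64, 125, 216, 343}


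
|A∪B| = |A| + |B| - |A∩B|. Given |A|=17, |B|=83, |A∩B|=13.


|A ∪ B| = |A| + |B| - |A ∩ B|
= 17 + 83 - 13
= 87

|A ∪ B| = 87


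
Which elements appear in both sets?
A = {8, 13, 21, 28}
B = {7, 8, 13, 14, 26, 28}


A ∩ B = elements in both A and B
A = {8, 13, 21, 28}
B = {7, 8, 13, 14, 26, 28}
A ∩ B = {8, 13, 28}

A ∩ B = {8, 13, 28}


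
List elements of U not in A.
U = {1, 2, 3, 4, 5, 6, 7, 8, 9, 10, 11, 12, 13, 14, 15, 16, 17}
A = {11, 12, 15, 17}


Aᶜ = U \ A = elements in U but not in A
U = {1, 2, 3, 4, 5, 6, 7, 8, 9, 10, 11, 12, 13, 14, 15, 16, 17}
A = {11, 12, 15, 17}
Aᶜ = {1, 2, 3, 4, 5, 6, 7, 8, 9, 10, 13, 14, 16}

Aᶜ = {1, 2, 3, 4, 5, 6, 7, 8, 9, 10, 13, 14, 16}


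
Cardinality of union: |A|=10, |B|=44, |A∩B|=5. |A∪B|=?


|A ∪ B| = |A| + |B| - |A ∩ B|
= 10 + 44 - 5
= 49

|A ∪ B| = 49


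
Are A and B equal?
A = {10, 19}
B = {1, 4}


Two sets are equal iff they have exactly the same elements.
A = {10, 19}
B = {1, 4}
Differences: {1, 4, 10, 19}
A ≠ B

No, A ≠ B


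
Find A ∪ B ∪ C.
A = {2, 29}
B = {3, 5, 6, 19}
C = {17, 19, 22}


A ∪ B = {2, 3, 5, 6, 19, 29}
(A ∪ B) ∪ C = {2, 3, 5, 6, 17, 19, 22, 29}

A ∪ B ∪ C = {2, 3, 5, 6, 17, 19, 22, 29}


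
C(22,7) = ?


C(n,k) = n! / (k!(n-k)!)
C(22,7) = 22! / (7!15!)
= 170544

C(22,7) = 170544


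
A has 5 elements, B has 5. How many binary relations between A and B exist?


A relation from A to B is any subset of A × B.
|A × B| = 5 × 5 = 25
# relations = 2^|A × B| = 2^25 = 33554432

Number of relations = 33554432


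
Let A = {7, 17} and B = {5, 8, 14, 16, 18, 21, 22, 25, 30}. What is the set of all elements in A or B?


A ∪ B = all elements in A or B (or both)
A = {7, 17}
B = {5, 8, 14, 16, 18, 21, 22, 25, 30}
A ∪ B = {5, 7, 8, 14, 16, 17, 18, 21, 22, 25, 30}

A ∪ B = {5, 7, 8, 14, 16, 17, 18, 21, 22, 25, 30}


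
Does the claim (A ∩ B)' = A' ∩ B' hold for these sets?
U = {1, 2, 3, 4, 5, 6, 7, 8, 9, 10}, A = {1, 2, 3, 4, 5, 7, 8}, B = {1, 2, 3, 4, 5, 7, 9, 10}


LHS: A ∩ B = {1, 2, 3, 4, 5, 7}
(A ∩ B)' = U \ (A ∩ B) = {6, 8, 9, 10}
A' = {6, 9, 10}, B' = {6, 8}
Claimed RHS: A' ∩ B' = {6}
Identity is INVALID: LHS = {6, 8, 9, 10} but the RHS claimed here equals {6}. The correct form is (A ∩ B)' = A' ∪ B'.

Identity is invalid: (A ∩ B)' = {6, 8, 9, 10} but A' ∩ B' = {6}. The correct De Morgan law is (A ∩ B)' = A' ∪ B'.


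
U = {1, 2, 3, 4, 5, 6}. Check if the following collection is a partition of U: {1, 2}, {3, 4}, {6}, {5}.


A partition requires: (1) non-empty parts, (2) pairwise disjoint, (3) union = U
Parts: {1, 2}, {3, 4}, {6}, {5}
Union of parts: {1, 2, 3, 4, 5, 6}
U = {1, 2, 3, 4, 5, 6}
All non-empty? True
Pairwise disjoint? True
Covers U? True

Yes, valid partition


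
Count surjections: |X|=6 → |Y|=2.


n = |X| = 6, k = |Y| = 2. Surjections via inclusion-exclusion:
S(n,k) = Σ(-1)^i × C(k,i) × (k-i)^n, i=0 to k
i=0: (-1)^0×C(2,0)×2^6 = 64
i=1: (-1)^1×C(2,1)×1^6 = -2
i=2: (-1)^2×C(2,2)×0^6 = 0
Total = 62

Number of surjections = 62


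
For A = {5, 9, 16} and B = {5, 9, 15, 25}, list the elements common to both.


A ∩ B = elements in both A and B
A = {5, 9, 16}
B = {5, 9, 15, 25}
A ∩ B = {5, 9}

A ∩ B = {5, 9}


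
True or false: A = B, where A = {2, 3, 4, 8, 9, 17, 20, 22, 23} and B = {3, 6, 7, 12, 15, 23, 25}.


Two sets are equal iff they have exactly the same elements.
A = {2, 3, 4, 8, 9, 17, 20, 22, 23}
B = {3, 6, 7, 12, 15, 23, 25}
Differences: {2, 4, 6, 7, 8, 9, 12, 15, 17, 20, 22, 25}
A ≠ B

No, A ≠ B


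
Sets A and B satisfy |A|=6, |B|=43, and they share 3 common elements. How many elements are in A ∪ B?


|A ∪ B| = |A| + |B| - |A ∩ B|
= 6 + 43 - 3
= 46

|A ∪ B| = 46


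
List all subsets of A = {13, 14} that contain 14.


A subset of A contains 14 iff the remaining 1 elements form any subset of A \ {14}.
Count: 2^(n-1) = 2^1 = 2
Subsets containing 14: {14}, {13, 14}

Subsets containing 14 (2 total): {14}, {13, 14}


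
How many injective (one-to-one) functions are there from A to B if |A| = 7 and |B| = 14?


An injection sends each of |A| = 7 inputs to a distinct output in B.
# injections = |B|·(|B|-1)·…·(|B|-|A|+1) = 14! / (14 - 7)!
= 14 × 13 × 12 × 11 × 10 × 9 × 8
= 17297280

Number of injections = 17297280


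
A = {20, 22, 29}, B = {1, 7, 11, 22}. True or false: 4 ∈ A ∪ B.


A = {20, 22, 29}, B = {1, 7, 11, 22}
A ∪ B = all elements in A or B
A ∪ B = {1, 7, 11, 20, 22, 29}
Checking if 4 ∈ A ∪ B
4 is not in A ∪ B → False

4 ∉ A ∪ B


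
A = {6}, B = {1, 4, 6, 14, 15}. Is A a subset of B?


A ⊆ B means every element of A is in B.
All elements of A are in B.
So A ⊆ B.

Yes, A ⊆ B


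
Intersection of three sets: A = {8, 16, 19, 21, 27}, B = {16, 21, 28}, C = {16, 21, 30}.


A ∩ B = {16, 21}
(A ∩ B) ∩ C = {16, 21}

A ∩ B ∩ C = {16, 21}


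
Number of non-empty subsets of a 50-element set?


Total subsets = 2^n = 2^50 = 1125899906842624
Non-empty subsets exclude the empty set: 2^n - 1
= 1125899906842624 - 1
= 1125899906842623

Number of non-empty subsets = 1125899906842623


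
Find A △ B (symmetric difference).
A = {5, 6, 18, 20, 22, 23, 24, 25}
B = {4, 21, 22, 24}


A △ B = (A \ B) ∪ (B \ A) = elements in exactly one of A or B
A \ B = {5, 6, 18, 20, 23, 25}
B \ A = {4, 21}
A △ B = {4, 5, 6, 18, 20, 21, 23, 25}

A △ B = {4, 5, 6, 18, 20, 21, 23, 25}


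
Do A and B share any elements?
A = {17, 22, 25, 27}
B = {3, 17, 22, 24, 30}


Disjoint means A ∩ B = ∅.
A ∩ B = {17, 22}
A ∩ B ≠ ∅, so A and B are NOT disjoint.

Yes — A and B share the element(s) of A ∩ B = {17, 22}, so they are not disjoint


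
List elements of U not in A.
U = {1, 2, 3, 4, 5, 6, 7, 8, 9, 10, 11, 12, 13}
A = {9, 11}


Aᶜ = U \ A = elements in U but not in A
U = {1, 2, 3, 4, 5, 6, 7, 8, 9, 10, 11, 12, 13}
A = {9, 11}
Aᶜ = {1, 2, 3, 4, 5, 6, 7, 8, 10, 12, 13}

Aᶜ = {1, 2, 3, 4, 5, 6, 7, 8, 10, 12, 13}


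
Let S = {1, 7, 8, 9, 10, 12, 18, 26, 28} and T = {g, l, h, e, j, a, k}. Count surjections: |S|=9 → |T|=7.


n = |S| = 9, k = |T| = 7. Surjections via inclusion-exclusion:
S(n,k) = Σ(-1)^i × C(k,i) × (k-i)^n, i=0 to k
i=0: (-1)^0×C(7,0)×7^9 = 40353607
i=1: (-1)^1×C(7,1)×6^9 = -70543872
i=2: (-1)^2×C(7,2)×5^9 = 41015625
i=3: (-1)^3×C(7,3)×4^9 = -9175040
i=4: (-1)^4×C(7,4)×3^9 = 688905
i=5: (-1)^5×C(7,5)×2^9 = -10752
i=6: (-1)^6×C(7,6)×1^9 = 7
i=7: (-1)^7×C(7,7)×0^9 = 0
Total = 2328480

Number of surjections = 2328480


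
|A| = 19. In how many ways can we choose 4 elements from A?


C(n,k) = n! / (k!(n-k)!)
C(19,4) = 19! / (4!15!)
= 3876

C(19,4) = 3876


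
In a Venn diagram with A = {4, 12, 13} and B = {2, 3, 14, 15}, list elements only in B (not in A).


A = {4, 12, 13}
B = {2, 3, 14, 15}
Region: only in B (not in A)
Elements: {2, 3, 14, 15}

Elements only in B (not in A): {2, 3, 14, 15}


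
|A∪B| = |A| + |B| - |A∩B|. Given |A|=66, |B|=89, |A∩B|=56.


|A ∪ B| = |A| + |B| - |A ∩ B|
= 66 + 89 - 56
= 99

|A ∪ B| = 99


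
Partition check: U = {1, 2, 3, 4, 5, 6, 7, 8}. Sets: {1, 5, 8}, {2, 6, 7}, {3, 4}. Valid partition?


A partition requires: (1) non-empty parts, (2) pairwise disjoint, (3) union = U
Parts: {1, 5, 8}, {2, 6, 7}, {3, 4}
Union of parts: {1, 2, 3, 4, 5, 6, 7, 8}
U = {1, 2, 3, 4, 5, 6, 7, 8}
All non-empty? True
Pairwise disjoint? True
Covers U? True

Yes, valid partition


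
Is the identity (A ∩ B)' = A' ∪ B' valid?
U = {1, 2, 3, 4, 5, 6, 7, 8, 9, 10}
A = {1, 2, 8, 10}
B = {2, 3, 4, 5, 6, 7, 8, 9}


LHS: A ∩ B = {2, 8}
(A ∩ B)' = U \ (A ∩ B) = {1, 3, 4, 5, 6, 7, 9, 10}
A' = {3, 4, 5, 6, 7, 9}, B' = {1, 10}
Claimed RHS: A' ∪ B' = {1, 3, 4, 5, 6, 7, 9, 10}
Identity is VALID: LHS = RHS = {1, 3, 4, 5, 6, 7, 9, 10} ✓

Identity is valid. (A ∩ B)' = A' ∪ B' = {1, 3, 4, 5, 6, 7, 9, 10}


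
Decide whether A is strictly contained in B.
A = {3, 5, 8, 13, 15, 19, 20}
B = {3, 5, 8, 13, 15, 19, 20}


A ⊂ B requires: A ⊆ B AND A ≠ B.
A ⊆ B? Yes
A = B? Yes
A = B, so A is not a PROPER subset.

No, A is not a proper subset of B


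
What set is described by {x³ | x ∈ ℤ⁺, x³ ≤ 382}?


Checking each candidate:
Condition: positive perfect cubes ≤ 382
Result = {1, 8, 27, 64, 125, 216, 343}

{1, 8, 27, 64, 125, 216, 343}


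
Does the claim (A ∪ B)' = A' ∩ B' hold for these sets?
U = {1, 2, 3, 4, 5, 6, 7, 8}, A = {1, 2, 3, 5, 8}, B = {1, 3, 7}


LHS: A ∪ B = {1, 2, 3, 5, 7, 8}
(A ∪ B)' = U \ (A ∪ B) = {4, 6}
A' = {4, 6, 7}, B' = {2, 4, 5, 6, 8}
Claimed RHS: A' ∩ B' = {4, 6}
Identity is VALID: LHS = RHS = {4, 6} ✓

Identity is valid. (A ∪ B)' = A' ∩ B' = {4, 6}


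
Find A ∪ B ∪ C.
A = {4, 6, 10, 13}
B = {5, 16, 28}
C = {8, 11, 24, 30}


A ∪ B = {4, 5, 6, 10, 13, 16, 28}
(A ∪ B) ∪ C = {4, 5, 6, 8, 10, 11, 13, 16, 24, 28, 30}

A ∪ B ∪ C = {4, 5, 6, 8, 10, 11, 13, 16, 24, 28, 30}


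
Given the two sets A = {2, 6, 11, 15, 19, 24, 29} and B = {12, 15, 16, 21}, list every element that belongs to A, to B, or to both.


A ∪ B = all elements in A or B (or both)
A = {2, 6, 11, 15, 19, 24, 29}
B = {12, 15, 16, 21}
A ∪ B = {2, 6, 11, 12, 15, 16, 19, 21, 24, 29}

A ∪ B = {2, 6, 11, 12, 15, 16, 19, 21, 24, 29}


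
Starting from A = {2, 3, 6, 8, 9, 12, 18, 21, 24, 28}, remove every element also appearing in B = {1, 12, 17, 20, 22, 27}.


A \ B = elements in A but not in B
A = {2, 3, 6, 8, 9, 12, 18, 21, 24, 28}
B = {1, 12, 17, 20, 22, 27}
Remove from A any elements in B
A \ B = {2, 3, 6, 8, 9, 18, 21, 24, 28}

A \ B = {2, 3, 6, 8, 9, 18, 21, 24, 28}


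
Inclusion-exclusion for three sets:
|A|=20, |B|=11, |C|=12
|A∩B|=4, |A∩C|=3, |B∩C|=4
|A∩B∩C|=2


|A∪B∪C| = |A|+|B|+|C| - |A∩B|-|A∩C|-|B∩C| + |A∩B∩C|
= 20+11+12 - 4-3-4 + 2
= 43 - 11 + 2
= 34

|A ∪ B ∪ C| = 34


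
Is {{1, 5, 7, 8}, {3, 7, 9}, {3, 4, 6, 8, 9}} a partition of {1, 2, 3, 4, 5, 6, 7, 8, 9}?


A partition requires: (1) non-empty parts, (2) pairwise disjoint, (3) union = U
Parts: {1, 5, 7, 8}, {3, 7, 9}, {3, 4, 6, 8, 9}
Union of parts: {1, 3, 4, 5, 6, 7, 8, 9}
U = {1, 2, 3, 4, 5, 6, 7, 8, 9}
All non-empty? True
Pairwise disjoint? False
Covers U? False

No, not a valid partition


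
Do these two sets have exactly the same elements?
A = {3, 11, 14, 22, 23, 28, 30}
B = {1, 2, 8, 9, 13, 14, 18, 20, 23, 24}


Two sets are equal iff they have exactly the same elements.
A = {3, 11, 14, 22, 23, 28, 30}
B = {1, 2, 8, 9, 13, 14, 18, 20, 23, 24}
Differences: {1, 2, 3, 8, 9, 11, 13, 18, 20, 22, 24, 28, 30}
A ≠ B

No, A ≠ B


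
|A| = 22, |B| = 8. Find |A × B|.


|A × B| = |A| × |B|
= 22 × 8
= 176

|A × B| = 176


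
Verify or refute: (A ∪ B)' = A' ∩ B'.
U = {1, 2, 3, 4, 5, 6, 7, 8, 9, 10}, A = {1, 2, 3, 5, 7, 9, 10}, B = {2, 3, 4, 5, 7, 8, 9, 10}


LHS: A ∪ B = {1, 2, 3, 4, 5, 7, 8, 9, 10}
(A ∪ B)' = U \ (A ∪ B) = {6}
A' = {4, 6, 8}, B' = {1, 6}
Claimed RHS: A' ∩ B' = {6}
Identity is VALID: LHS = RHS = {6} ✓

Identity is valid. (A ∪ B)' = A' ∩ B' = {6}


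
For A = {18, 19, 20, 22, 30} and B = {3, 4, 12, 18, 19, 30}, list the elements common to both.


A ∩ B = elements in both A and B
A = {18, 19, 20, 22, 30}
B = {3, 4, 12, 18, 19, 30}
A ∩ B = {18, 19, 30}

A ∩ B = {18, 19, 30}


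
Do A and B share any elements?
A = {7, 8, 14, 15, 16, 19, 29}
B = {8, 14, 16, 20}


Disjoint means A ∩ B = ∅.
A ∩ B = {8, 14, 16}
A ∩ B ≠ ∅, so A and B are NOT disjoint.

Yes — A and B share the element(s) of A ∩ B = {8, 14, 16}, so they are not disjoint


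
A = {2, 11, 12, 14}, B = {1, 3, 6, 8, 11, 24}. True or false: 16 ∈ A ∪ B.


A = {2, 11, 12, 14}, B = {1, 3, 6, 8, 11, 24}
A ∪ B = all elements in A or B
A ∪ B = {1, 2, 3, 6, 8, 11, 12, 14, 24}
Checking if 16 ∈ A ∪ B
16 is not in A ∪ B → False

16 ∉ A ∪ B


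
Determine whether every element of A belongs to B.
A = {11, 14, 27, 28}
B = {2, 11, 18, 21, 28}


A ⊆ B means every element of A is in B.
Elements in A not in B: {14, 27}
So A ⊄ B.

No, A ⊄ B


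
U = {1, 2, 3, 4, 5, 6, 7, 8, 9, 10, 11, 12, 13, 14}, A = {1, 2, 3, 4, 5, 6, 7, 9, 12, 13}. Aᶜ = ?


Aᶜ = U \ A = elements in U but not in A
U = {1, 2, 3, 4, 5, 6, 7, 8, 9, 10, 11, 12, 13, 14}
A = {1, 2, 3, 4, 5, 6, 7, 9, 12, 13}
Aᶜ = {8, 10, 11, 14}

Aᶜ = {8, 10, 11, 14}


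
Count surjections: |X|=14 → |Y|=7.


n = |X| = 14, k = |Y| = 7. Surjections via inclusion-exclusion:
S(n,k) = Σ(-1)^i × C(k,i) × (k-i)^n, i=0 to k
i=0: (-1)^0×C(7,0)×7^14 = 678223072849
i=1: (-1)^1×C(7,1)×6^14 = -548549148672
i=2: (-1)^2×C(7,2)×5^14 = 128173828125
i=3: (-1)^3×C(7,3)×4^14 = -9395240960
i=4: (-1)^4×C(7,4)×3^14 = 167403915
i=5: (-1)^5×C(7,5)×2^14 = -344064
i=6: (-1)^6×C(7,6)×1^14 = 7
i=7: (-1)^7×C(7,7)×0^14 = 0
Total = 248619571200

Number of surjections = 248619571200


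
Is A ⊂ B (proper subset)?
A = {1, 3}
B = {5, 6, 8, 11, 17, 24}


A ⊂ B requires: A ⊆ B AND A ≠ B.
A ⊆ B? No
A ⊄ B, so A is not a proper subset.

No, A is not a proper subset of B


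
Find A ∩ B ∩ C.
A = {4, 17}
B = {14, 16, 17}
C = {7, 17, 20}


A ∩ B = {17}
(A ∩ B) ∩ C = {17}

A ∩ B ∩ C = {17}


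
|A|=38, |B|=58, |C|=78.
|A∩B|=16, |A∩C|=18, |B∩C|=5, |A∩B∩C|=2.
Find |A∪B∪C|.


|A∪B∪C| = |A|+|B|+|C| - |A∩B|-|A∩C|-|B∩C| + |A∩B∩C|
= 38+58+78 - 16-18-5 + 2
= 174 - 39 + 2
= 137

|A ∪ B ∪ C| = 137


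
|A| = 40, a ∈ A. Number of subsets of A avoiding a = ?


Subsets of A avoiding a are subsets of A \ {a}, which has 39 elements.
Count = 2^(n-1) = 2^39
= 549755813888

Number of subsets avoiding a = 549755813888


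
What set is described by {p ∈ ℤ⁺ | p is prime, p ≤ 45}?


Checking each candidate:
Condition: primes ≤ 45
Result = {2, 3, 5, 7, 11, 13, 17, 19, 23, 29, 31, 37, 41, 43}

{2, 3, 5, 7, 11, 13, 17, 19, 23, 29, 31, 37, 41, 43}


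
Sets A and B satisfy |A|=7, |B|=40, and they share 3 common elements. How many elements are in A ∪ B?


|A ∪ B| = |A| + |B| - |A ∩ B|
= 7 + 40 - 3
= 44

|A ∪ B| = 44


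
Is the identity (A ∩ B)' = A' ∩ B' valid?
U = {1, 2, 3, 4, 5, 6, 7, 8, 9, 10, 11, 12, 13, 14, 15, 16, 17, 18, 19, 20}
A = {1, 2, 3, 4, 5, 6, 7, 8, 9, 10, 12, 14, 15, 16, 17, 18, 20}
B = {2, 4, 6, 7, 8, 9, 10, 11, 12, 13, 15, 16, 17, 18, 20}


LHS: A ∩ B = {2, 4, 6, 7, 8, 9, 10, 12, 15, 16, 17, 18, 20}
(A ∩ B)' = U \ (A ∩ B) = {1, 3, 5, 11, 13, 14, 19}
A' = {11, 13, 19}, B' = {1, 3, 5, 14, 19}
Claimed RHS: A' ∩ B' = {19}
Identity is INVALID: LHS = {1, 3, 5, 11, 13, 14, 19} but the RHS claimed here equals {19}. The correct form is (A ∩ B)' = A' ∪ B'.

Identity is invalid: (A ∩ B)' = {1, 3, 5, 11, 13, 14, 19} but A' ∩ B' = {19}. The correct De Morgan law is (A ∩ B)' = A' ∪ B'.


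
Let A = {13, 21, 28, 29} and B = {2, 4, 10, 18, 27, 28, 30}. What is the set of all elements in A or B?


A ∪ B = all elements in A or B (or both)
A = {13, 21, 28, 29}
B = {2, 4, 10, 18, 27, 28, 30}
A ∪ B = {2, 4, 10, 13, 18, 21, 27, 28, 29, 30}

A ∪ B = {2, 4, 10, 13, 18, 21, 27, 28, 29, 30}


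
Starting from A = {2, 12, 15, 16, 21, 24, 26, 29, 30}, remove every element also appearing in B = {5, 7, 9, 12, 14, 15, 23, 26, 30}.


A \ B = elements in A but not in B
A = {2, 12, 15, 16, 21, 24, 26, 29, 30}
B = {5, 7, 9, 12, 14, 15, 23, 26, 30}
Remove from A any elements in B
A \ B = {2, 16, 21, 24, 29}

A \ B = {2, 16, 21, 24, 29}


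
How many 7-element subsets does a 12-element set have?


C(n,k) = n! / (k!(n-k)!)
C(12,7) = 12! / (7!5!)
= 792

C(12,7) = 792


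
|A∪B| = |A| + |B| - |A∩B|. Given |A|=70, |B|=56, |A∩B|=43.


|A ∪ B| = |A| + |B| - |A ∩ B|
= 70 + 56 - 43
= 83

|A ∪ B| = 83


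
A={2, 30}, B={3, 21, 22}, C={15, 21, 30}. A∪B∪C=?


A ∪ B = {2, 3, 21, 22, 30}
(A ∪ B) ∪ C = {2, 3, 15, 21, 22, 30}

A ∪ B ∪ C = {2, 3, 15, 21, 22, 30}


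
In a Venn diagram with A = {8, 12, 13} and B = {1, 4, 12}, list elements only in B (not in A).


A = {8, 12, 13}
B = {1, 4, 12}
Region: only in B (not in A)
Elements: {1, 4}

Elements only in B (not in A): {1, 4}


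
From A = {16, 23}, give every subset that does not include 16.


A subset of A that omits 16 is a subset of A \ {16}, so there are 2^(n-1) = 2^1 = 2 of them.
Subsets excluding 16: ∅, {23}

Subsets excluding 16 (2 total): ∅, {23}


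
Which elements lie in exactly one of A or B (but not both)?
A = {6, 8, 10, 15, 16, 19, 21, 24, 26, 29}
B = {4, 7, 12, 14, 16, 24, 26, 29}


A △ B = (A \ B) ∪ (B \ A) = elements in exactly one of A or B
A \ B = {6, 8, 10, 15, 19, 21}
B \ A = {4, 7, 12, 14}
A △ B = {4, 6, 7, 8, 10, 12, 14, 15, 19, 21}

A △ B = {4, 6, 7, 8, 10, 12, 14, 15, 19, 21}


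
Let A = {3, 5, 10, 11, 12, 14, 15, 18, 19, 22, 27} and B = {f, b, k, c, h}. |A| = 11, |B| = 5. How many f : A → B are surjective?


n = |A| = 11, k = |B| = 5. Surjections via inclusion-exclusion:
S(n,k) = Σ(-1)^i × C(k,i) × (k-i)^n, i=0 to k
i=0: (-1)^0×C(5,0)×5^11 = 48828125
i=1: (-1)^1×C(5,1)×4^11 = -20971520
i=2: (-1)^2×C(5,2)×3^11 = 1771470
i=3: (-1)^3×C(5,3)×2^11 = -20480
i=4: (-1)^4×C(5,4)×1^11 = 5
i=5: (-1)^5×C(5,5)×0^11 = 0
Total = 29607600

Number of surjections = 29607600


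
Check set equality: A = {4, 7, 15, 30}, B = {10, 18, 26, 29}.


Two sets are equal iff they have exactly the same elements.
A = {4, 7, 15, 30}
B = {10, 18, 26, 29}
Differences: {4, 7, 10, 15, 18, 26, 29, 30}
A ≠ B

No, A ≠ B


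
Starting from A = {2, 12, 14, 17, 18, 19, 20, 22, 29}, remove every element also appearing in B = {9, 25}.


A \ B = elements in A but not in B
A = {2, 12, 14, 17, 18, 19, 20, 22, 29}
B = {9, 25}
Remove from A any elements in B
A \ B = {2, 12, 14, 17, 18, 19, 20, 22, 29}

A \ B = {2, 12, 14, 17, 18, 19, 20, 22, 29}


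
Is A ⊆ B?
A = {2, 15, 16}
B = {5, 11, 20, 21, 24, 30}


A ⊆ B means every element of A is in B.
Elements in A not in B: {2, 15, 16}
So A ⊄ B.

No, A ⊄ B


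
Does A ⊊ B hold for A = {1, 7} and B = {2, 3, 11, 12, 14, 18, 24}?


A ⊂ B requires: A ⊆ B AND A ≠ B.
A ⊆ B? No
A ⊄ B, so A is not a proper subset.

No, A is not a proper subset of B


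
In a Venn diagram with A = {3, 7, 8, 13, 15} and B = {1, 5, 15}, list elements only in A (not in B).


A = {3, 7, 8, 13, 15}
B = {1, 5, 15}
Region: only in A (not in B)
Elements: {3, 7, 8, 13}

Elements only in A (not in B): {3, 7, 8, 13}


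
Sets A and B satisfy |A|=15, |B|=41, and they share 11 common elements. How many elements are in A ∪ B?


|A ∪ B| = |A| + |B| - |A ∩ B|
= 15 + 41 - 11
= 45

|A ∪ B| = 45


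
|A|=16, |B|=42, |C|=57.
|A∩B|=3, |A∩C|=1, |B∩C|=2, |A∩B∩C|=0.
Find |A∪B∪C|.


|A∪B∪C| = |A|+|B|+|C| - |A∩B|-|A∩C|-|B∩C| + |A∩B∩C|
= 16+42+57 - 3-1-2 + 0
= 115 - 6 + 0
= 109

|A ∪ B ∪ C| = 109


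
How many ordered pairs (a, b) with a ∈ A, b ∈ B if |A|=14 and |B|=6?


|A × B| = |A| × |B|
= 14 × 6
= 84

|A × B| = 84


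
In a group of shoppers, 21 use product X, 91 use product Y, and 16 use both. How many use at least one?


|A ∪ B| = |A| + |B| - |A ∩ B|
= 21 + 91 - 16
= 96

|A ∪ B| = 96


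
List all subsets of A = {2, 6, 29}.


|A| = 3, so |P(A)| = 2^3 = 8
Enumerate subsets by cardinality (0 to 3):
∅, {2}, {6}, {29}, {2, 6}, {2, 29}, {6, 29}, {2, 6, 29}

P(A) has 8 subsets: ∅, {2}, {6}, {29}, {2, 6}, {2, 29}, {6, 29}, {2, 6, 29}


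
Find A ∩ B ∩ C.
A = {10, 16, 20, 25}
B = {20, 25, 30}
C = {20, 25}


A ∩ B = {20, 25}
(A ∩ B) ∩ C = {20, 25}

A ∩ B ∩ C = {20, 25}


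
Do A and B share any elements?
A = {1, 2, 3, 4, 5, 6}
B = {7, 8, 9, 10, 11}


Disjoint means A ∩ B = ∅.
A ∩ B = ∅
A ∩ B = ∅, so A and B are disjoint.

No — A and B share no elements (A ∩ B = ∅), so they are disjoint


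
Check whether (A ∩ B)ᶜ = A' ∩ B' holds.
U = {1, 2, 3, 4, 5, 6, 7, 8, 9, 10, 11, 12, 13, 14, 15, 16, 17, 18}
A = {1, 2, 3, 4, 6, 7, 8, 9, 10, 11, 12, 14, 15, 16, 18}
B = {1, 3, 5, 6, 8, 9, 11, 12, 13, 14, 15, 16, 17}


LHS: A ∩ B = {1, 3, 6, 8, 9, 11, 12, 14, 15, 16}
(A ∩ B)' = U \ (A ∩ B) = {2, 4, 5, 7, 10, 13, 17, 18}
A' = {5, 13, 17}, B' = {2, 4, 7, 10, 18}
Claimed RHS: A' ∩ B' = ∅
Identity is INVALID: LHS = {2, 4, 5, 7, 10, 13, 17, 18} but the RHS claimed here equals ∅. The correct form is (A ∩ B)' = A' ∪ B'.

Identity is invalid: (A ∩ B)' = {2, 4, 5, 7, 10, 13, 17, 18} but A' ∩ B' = ∅. The correct De Morgan law is (A ∩ B)' = A' ∪ B'.


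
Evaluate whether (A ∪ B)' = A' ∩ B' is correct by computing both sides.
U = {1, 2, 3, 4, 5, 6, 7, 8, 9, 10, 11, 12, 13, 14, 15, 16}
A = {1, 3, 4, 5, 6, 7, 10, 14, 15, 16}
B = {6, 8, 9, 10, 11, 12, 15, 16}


LHS: A ∪ B = {1, 3, 4, 5, 6, 7, 8, 9, 10, 11, 12, 14, 15, 16}
(A ∪ B)' = U \ (A ∪ B) = {2, 13}
A' = {2, 8, 9, 11, 12, 13}, B' = {1, 2, 3, 4, 5, 7, 13, 14}
Claimed RHS: A' ∩ B' = {2, 13}
Identity is VALID: LHS = RHS = {2, 13} ✓

Identity is valid. (A ∪ B)' = A' ∩ B' = {2, 13}


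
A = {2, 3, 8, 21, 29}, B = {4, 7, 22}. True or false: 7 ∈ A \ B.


A = {2, 3, 8, 21, 29}, B = {4, 7, 22}
A \ B = elements in A but not in B
A \ B = {2, 3, 8, 21, 29}
Checking if 7 ∈ A \ B
7 is not in A \ B → False

7 ∉ A \ B


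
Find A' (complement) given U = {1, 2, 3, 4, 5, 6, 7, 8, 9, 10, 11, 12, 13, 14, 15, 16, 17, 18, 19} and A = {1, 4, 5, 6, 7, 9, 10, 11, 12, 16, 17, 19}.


Aᶜ = U \ A = elements in U but not in A
U = {1, 2, 3, 4, 5, 6, 7, 8, 9, 10, 11, 12, 13, 14, 15, 16, 17, 18, 19}
A = {1, 4, 5, 6, 7, 9, 10, 11, 12, 16, 17, 19}
Aᶜ = {2, 3, 8, 13, 14, 15, 18}

Aᶜ = {2, 3, 8, 13, 14, 15, 18}


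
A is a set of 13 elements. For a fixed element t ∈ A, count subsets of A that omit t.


Subsets of A avoiding t are subsets of A \ {t}, which has 12 elements.
Count = 2^(n-1) = 2^12
= 4096

Number of subsets avoiding t = 4096


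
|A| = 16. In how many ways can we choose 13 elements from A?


C(n,k) = n! / (k!(n-k)!)
C(16,13) = 16! / (13!3!)
= 560

C(16,13) = 560


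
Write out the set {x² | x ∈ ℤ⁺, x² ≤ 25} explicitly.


Checking each candidate:
Condition: positive perfect squares ≤ 25
Result = {1, 4, 9, 16, 25}

{1, 4, 9, 16, 25}


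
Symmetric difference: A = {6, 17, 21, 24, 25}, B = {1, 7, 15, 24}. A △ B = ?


A △ B = (A \ B) ∪ (B \ A) = elements in exactly one of A or B
A \ B = {6, 17, 21, 25}
B \ A = {1, 7, 15}
A △ B = {1, 6, 7, 15, 17, 21, 25}

A △ B = {1, 6, 7, 15, 17, 21, 25}


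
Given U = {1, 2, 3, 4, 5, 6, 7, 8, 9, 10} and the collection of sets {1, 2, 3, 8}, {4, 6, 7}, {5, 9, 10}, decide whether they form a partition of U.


A partition requires: (1) non-empty parts, (2) pairwise disjoint, (3) union = U
Parts: {1, 2, 3, 8}, {4, 6, 7}, {5, 9, 10}
Union of parts: {1, 2, 3, 4, 5, 6, 7, 8, 9, 10}
U = {1, 2, 3, 4, 5, 6, 7, 8, 9, 10}
All non-empty? True
Pairwise disjoint? True
Covers U? True

Yes, valid partition


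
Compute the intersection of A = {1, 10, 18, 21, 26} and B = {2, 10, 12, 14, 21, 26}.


A ∩ B = elements in both A and B
A = {1, 10, 18, 21, 26}
B = {2, 10, 12, 14, 21, 26}
A ∩ B = {10, 21, 26}

A ∩ B = {10, 21, 26}


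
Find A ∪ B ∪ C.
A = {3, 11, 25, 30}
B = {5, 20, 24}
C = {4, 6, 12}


A ∪ B = {3, 5, 11, 20, 24, 25, 30}
(A ∪ B) ∪ C = {3, 4, 5, 6, 11, 12, 20, 24, 25, 30}

A ∪ B ∪ C = {3, 4, 5, 6, 11, 12, 20, 24, 25, 30}


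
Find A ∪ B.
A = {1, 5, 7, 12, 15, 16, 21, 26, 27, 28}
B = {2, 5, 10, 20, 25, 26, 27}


A ∪ B = all elements in A or B (or both)
A = {1, 5, 7, 12, 15, 16, 21, 26, 27, 28}
B = {2, 5, 10, 20, 25, 26, 27}
A ∪ B = {1, 2, 5, 7, 10, 12, 15, 16, 20, 21, 25, 26, 27, 28}

A ∪ B = {1, 2, 5, 7, 10, 12, 15, 16, 20, 21, 25, 26, 27, 28}


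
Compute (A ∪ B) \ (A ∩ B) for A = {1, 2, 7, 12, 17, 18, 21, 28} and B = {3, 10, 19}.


A △ B = (A \ B) ∪ (B \ A) = elements in exactly one of A or B
A \ B = {1, 2, 7, 12, 17, 18, 21, 28}
B \ A = {3, 10, 19}
A △ B = {1, 2, 3, 7, 10, 12, 17, 18, 19, 21, 28}

A △ B = {1, 2, 3, 7, 10, 12, 17, 18, 19, 21, 28}


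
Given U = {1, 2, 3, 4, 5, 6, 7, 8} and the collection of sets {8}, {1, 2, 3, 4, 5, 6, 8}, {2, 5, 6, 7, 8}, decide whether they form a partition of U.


A partition requires: (1) non-empty parts, (2) pairwise disjoint, (3) union = U
Parts: {8}, {1, 2, 3, 4, 5, 6, 8}, {2, 5, 6, 7, 8}
Union of parts: {1, 2, 3, 4, 5, 6, 7, 8}
U = {1, 2, 3, 4, 5, 6, 7, 8}
All non-empty? True
Pairwise disjoint? False
Covers U? True

No, not a valid partition


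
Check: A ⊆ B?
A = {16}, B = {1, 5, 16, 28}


A ⊆ B means every element of A is in B.
All elements of A are in B.
So A ⊆ B.

Yes, A ⊆ B


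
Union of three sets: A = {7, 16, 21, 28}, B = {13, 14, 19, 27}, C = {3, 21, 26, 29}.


A ∪ B = {7, 13, 14, 16, 19, 21, 27, 28}
(A ∪ B) ∪ C = {3, 7, 13, 14, 16, 19, 21, 26, 27, 28, 29}

A ∪ B ∪ C = {3, 7, 13, 14, 16, 19, 21, 26, 27, 28, 29}


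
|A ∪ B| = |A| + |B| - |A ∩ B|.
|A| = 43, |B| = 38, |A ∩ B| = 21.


|A ∪ B| = |A| + |B| - |A ∩ B|
= 43 + 38 - 21
= 60

|A ∪ B| = 60


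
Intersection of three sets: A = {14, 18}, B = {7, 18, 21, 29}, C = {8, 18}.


A ∩ B = {18}
(A ∩ B) ∩ C = {18}

A ∩ B ∩ C = {18}


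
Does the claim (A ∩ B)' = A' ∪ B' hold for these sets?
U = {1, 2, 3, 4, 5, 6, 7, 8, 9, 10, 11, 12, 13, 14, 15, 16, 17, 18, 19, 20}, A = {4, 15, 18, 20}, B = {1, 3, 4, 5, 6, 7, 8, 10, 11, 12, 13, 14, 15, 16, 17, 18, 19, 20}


LHS: A ∩ B = {4, 15, 18, 20}
(A ∩ B)' = U \ (A ∩ B) = {1, 2, 3, 5, 6, 7, 8, 9, 10, 11, 12, 13, 14, 16, 17, 19}
A' = {1, 2, 3, 5, 6, 7, 8, 9, 10, 11, 12, 13, 14, 16, 17, 19}, B' = {2, 9}
Claimed RHS: A' ∪ B' = {1, 2, 3, 5, 6, 7, 8, 9, 10, 11, 12, 13, 14, 16, 17, 19}
Identity is VALID: LHS = RHS = {1, 2, 3, 5, 6, 7, 8, 9, 10, 11, 12, 13, 14, 16, 17, 19} ✓

Identity is valid. (A ∩ B)' = A' ∪ B' = {1, 2, 3, 5, 6, 7, 8, 9, 10, 11, 12, 13, 14, 16, 17, 19}


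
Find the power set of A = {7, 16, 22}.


|A| = 3, so |P(A)| = 2^3 = 8
Enumerate subsets by cardinality (0 to 3):
∅, {7}, {16}, {22}, {7, 16}, {7, 22}, {16, 22}, {7, 16, 22}

P(A) has 8 subsets: ∅, {7}, {16}, {22}, {7, 16}, {7, 22}, {16, 22}, {7, 16, 22}


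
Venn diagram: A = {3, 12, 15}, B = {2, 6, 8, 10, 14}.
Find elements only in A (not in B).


A = {3, 12, 15}
B = {2, 6, 8, 10, 14}
Region: only in A (not in B)
Elements: {3, 12, 15}

Elements only in A (not in B): {3, 12, 15}
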